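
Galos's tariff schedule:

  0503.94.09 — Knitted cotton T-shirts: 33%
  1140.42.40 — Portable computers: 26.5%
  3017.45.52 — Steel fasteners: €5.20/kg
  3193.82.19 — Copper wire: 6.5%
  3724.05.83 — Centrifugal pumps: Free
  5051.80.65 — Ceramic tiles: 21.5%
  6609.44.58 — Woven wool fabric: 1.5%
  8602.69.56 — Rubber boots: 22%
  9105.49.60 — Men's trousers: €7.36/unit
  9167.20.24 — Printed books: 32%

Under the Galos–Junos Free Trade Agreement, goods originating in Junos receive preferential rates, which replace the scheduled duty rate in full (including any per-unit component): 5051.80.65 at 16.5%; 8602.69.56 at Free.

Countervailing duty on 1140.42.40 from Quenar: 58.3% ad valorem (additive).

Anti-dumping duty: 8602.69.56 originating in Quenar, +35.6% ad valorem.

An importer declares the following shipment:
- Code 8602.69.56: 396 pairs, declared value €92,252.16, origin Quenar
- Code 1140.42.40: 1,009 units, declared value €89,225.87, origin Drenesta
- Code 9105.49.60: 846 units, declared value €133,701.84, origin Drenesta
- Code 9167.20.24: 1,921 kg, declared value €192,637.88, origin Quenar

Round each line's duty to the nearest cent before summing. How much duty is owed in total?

Line 1 (8602.69.56, Quenar, 396 pairs, €92,252.16):
Base rate for 8602.69.56 is 22%.
8602.69.56 has an FTA preferential rate, but origin Quenar is not Junos; base rate stands.
Additional duty on 8602.69.56 from Quenar: +35.6%. Applied ad valorem rate: 22% + 35.6% = 57.6%.
Duty = €92,252.16 × 57.6% = €53,137.24.
Line 2 (1140.42.40, Drenesta, 1,009 units, €89,225.87):
Base rate for 1140.42.40 is 26.5%.
The additional-duty order on 1140.42.40 targets Quenar, not Drenesta; it does not apply.
Duty = €89,225.87 × 26.5% = €23,644.86.
Line 3 (9105.49.60, Drenesta, 846 units, €133,701.84):
Base rate for 9105.49.60 is €7.36/unit.
Duty = 846 × €7.36 = €6,226.56.
Line 4 (9167.20.24, Quenar, 1,921 kg, €192,637.88):
Base rate for 9167.20.24 is 32%.
Duty = €192,637.88 × 32% = €61,644.12.
Total = €53,137.24 + €23,644.86 + €6,226.56 + €61,644.12 = €144,652.78.

€144,652.78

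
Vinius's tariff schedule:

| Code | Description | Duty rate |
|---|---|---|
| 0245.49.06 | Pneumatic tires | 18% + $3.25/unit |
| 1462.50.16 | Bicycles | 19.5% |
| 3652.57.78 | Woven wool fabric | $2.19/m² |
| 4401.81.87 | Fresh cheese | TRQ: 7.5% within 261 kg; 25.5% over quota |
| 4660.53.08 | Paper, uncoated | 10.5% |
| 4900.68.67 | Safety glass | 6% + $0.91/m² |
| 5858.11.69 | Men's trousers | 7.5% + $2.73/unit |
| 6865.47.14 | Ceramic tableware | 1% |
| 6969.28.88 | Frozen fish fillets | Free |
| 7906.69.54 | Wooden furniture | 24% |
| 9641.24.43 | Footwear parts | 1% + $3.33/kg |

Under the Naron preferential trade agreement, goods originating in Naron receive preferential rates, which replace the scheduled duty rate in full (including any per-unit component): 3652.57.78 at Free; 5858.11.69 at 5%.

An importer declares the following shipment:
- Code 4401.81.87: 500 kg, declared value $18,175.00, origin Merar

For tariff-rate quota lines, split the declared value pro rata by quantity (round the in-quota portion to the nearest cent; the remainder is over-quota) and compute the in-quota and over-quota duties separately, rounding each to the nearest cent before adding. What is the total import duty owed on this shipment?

$2,926.90

Line 1 (4401.81.87, Merar, 500 kg, $18,175.00):
Code 4401.81.87 is under a tariff-rate quota (threshold 261 kg). In-quota: 261 kg at 7.5%; over-quota: 239 kg at 25.5%.
Pro-rata value split: in-quota = $18,175.00 × 261/500 = $9,487.35; over-quota = $18,175.00 − $9,487.35 = $8,687.65.
In-quota duty = $9,487.35 × 7.5% = $711.55. Over-quota duty = $8,687.65 × 25.5% = $2,215.35.
Line duty = $711.55 + $2,215.35 = $2,926.90.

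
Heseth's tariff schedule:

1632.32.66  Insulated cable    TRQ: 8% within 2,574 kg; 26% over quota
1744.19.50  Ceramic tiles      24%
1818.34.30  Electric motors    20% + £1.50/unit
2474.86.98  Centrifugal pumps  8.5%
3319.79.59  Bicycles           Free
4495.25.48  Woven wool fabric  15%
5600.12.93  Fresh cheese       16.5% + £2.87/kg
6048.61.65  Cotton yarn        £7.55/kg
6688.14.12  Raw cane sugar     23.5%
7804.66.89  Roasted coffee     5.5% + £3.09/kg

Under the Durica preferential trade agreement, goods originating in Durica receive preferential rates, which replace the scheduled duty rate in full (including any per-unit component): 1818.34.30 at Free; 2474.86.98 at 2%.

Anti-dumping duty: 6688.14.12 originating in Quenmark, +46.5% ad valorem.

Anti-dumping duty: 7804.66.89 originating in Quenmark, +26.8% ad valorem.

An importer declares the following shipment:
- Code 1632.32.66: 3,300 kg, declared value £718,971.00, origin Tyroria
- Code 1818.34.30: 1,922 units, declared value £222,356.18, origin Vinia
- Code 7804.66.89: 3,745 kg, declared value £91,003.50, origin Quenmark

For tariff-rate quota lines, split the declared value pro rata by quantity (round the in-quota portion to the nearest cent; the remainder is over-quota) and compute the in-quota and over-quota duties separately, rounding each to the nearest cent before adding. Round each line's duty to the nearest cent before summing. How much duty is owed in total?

Line 1 (1632.32.66, Tyroria, 3,300 kg, £718,971.00):
Code 1632.32.66 is under a tariff-rate quota (threshold 2,574 kg). In-quota: 2,574 kg at 8%; over-quota: 726 kg at 26%.
Pro-rata value split: in-quota = £718,971.00 × 2,574/3,300 = £560,797.38; over-quota = £718,971.00 − £560,797.38 = £158,173.62.
In-quota duty = £560,797.38 × 8% = £44,863.79. Over-quota duty = £158,173.62 × 26% = £41,125.14.
Line duty = £44,863.79 + £41,125.14 = £85,988.93.
Line 2 (1818.34.30, Vinia, 1,922 units, £222,356.18):
Base rate for 1818.34.30 is 20% + £1.50/unit.
1818.34.30 has an FTA preferential rate, but origin Vinia is not Durica; base rate stands.
Duty = £222,356.18 × 20% + 1,922 × £1.50 = £47,354.24.
Line 3 (7804.66.89, Quenmark, 3,745 kg, £91,003.50):
Base rate for 7804.66.89 is 5.5% + £3.09/kg.
Additional duty on 7804.66.89 from Quenmark: +26.8%. Applied ad valorem rate: 5.5% + 26.8% = 32.3%.
Duty = £91,003.50 × 32.3% + 3,745 × £3.09 = £40,966.18.
Total = £85,988.93 + £47,354.24 + £40,966.18 = £174,309.35.

£174,309.35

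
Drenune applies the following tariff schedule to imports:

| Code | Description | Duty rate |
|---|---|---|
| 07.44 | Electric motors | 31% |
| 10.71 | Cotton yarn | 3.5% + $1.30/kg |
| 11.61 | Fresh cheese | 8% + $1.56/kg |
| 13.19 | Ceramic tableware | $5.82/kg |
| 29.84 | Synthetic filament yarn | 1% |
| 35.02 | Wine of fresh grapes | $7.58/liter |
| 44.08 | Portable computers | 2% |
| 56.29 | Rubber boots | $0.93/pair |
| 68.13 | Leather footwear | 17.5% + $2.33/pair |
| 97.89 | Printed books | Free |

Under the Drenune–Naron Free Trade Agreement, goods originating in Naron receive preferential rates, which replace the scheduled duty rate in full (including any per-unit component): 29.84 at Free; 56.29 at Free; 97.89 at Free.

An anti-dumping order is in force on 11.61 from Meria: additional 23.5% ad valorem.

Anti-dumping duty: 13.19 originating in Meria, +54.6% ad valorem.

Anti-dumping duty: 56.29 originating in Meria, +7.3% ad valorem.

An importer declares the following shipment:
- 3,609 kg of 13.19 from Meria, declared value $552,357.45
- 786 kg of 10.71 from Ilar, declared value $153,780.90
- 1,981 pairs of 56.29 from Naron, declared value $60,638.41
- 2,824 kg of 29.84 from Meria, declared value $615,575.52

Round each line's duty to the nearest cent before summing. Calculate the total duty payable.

$335,151.44

Line 1 (13.19, Meria, 3,609 kg, $552,357.45):
Base rate for 13.19 is $5.82/kg.
Additional duty on 13.19 from Meria: +54.6% ad valorem. Applied ad valorem rate = 54.6%.
Duty = $552,357.45 × 54.6% + 3,609 × $5.82 = $322,591.55.
Line 2 (10.71, Ilar, 786 kg, $153,780.90):
Base rate for 10.71 is 3.5% + $1.30/kg.
Duty = $153,780.90 × 3.5% + 786 × $1.30 = $6,404.13.
Line 3 (56.29, Naron, 1,981 pairs, $60,638.41):
Base rate for 56.29 is $0.93/pair.
Origin Naron qualifies under the Drenune–Naron agreement and 56.29 is covered: preferential rate Free applies instead.
The additional-duty order on 56.29 targets Meria, not Naron; it does not apply.
Duty = $60,638.41 × 0% = $0.00.
Line 4 (29.84, Meria, 2,824 kg, $615,575.52):
Base rate for 29.84 is 1%.
29.84 has an FTA preferential rate, but origin Meria is not Naron; base rate stands.
Duty = $615,575.52 × 1% = $6,155.76.
Total = $322,591.55 + $6,404.13 + $0.00 + $6,155.76 = $335,151.44.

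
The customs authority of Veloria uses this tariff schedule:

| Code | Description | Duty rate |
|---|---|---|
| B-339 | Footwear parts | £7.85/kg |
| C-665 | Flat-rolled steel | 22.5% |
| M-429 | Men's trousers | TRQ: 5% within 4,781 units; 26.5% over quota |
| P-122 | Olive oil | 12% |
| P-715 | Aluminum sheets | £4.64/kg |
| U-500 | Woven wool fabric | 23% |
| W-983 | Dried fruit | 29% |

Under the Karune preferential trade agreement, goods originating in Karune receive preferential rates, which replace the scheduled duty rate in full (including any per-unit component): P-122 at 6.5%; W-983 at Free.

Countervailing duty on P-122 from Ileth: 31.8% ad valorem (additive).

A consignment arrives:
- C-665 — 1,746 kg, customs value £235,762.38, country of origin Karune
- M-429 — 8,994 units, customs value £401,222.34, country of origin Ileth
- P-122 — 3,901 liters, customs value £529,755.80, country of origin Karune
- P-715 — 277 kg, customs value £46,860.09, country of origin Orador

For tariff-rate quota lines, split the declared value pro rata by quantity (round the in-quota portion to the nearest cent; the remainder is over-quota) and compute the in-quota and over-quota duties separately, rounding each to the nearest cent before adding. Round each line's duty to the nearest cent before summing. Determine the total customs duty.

Line 1 (C-665, Karune, 1,746 kg, £235,762.38):
Base rate for C-665 is 22.5%.
Origin Karune is the FTA partner but C-665 is not on the preference list; base rate stands.
Duty = £235,762.38 × 22.5% = £53,046.54.
Line 2 (M-429, Ileth, 8,994 units, £401,222.34):
Code M-429 is under a tariff-rate quota (threshold 4,781 units). In-quota: 4,781 units at 5%; over-quota: 4,213 units at 26.5%.
Pro-rata value split: in-quota = £401,222.34 × 4,781/8,994 = £213,280.41; over-quota = £401,222.34 − £213,280.41 = £187,941.93.
In-quota duty = £213,280.41 × 5% = £10,664.02. Over-quota duty = £187,941.93 × 26.5% = £49,804.61.
Line duty = £10,664.02 + £49,804.61 = £60,468.63.
Line 3 (P-122, Karune, 3,901 liters, £529,755.80):
Base rate for P-122 is 12%.
Origin Karune qualifies under the Veloria–Karune agreement and P-122 is covered: preferential rate 6.5% applies instead.
The additional-duty order on P-122 targets Ileth, not Karune; it does not apply.
Duty = £529,755.80 × 6.5% = £34,434.13.
Line 4 (P-715, Orador, 277 kg, £46,860.09):
Base rate for P-715 is £4.64/kg.
Duty = 277 × £4.64 = £1,285.28.
Total = £53,046.54 + £60,468.63 + £34,434.13 + £1,285.28 = £149,234.58.

£149,234.58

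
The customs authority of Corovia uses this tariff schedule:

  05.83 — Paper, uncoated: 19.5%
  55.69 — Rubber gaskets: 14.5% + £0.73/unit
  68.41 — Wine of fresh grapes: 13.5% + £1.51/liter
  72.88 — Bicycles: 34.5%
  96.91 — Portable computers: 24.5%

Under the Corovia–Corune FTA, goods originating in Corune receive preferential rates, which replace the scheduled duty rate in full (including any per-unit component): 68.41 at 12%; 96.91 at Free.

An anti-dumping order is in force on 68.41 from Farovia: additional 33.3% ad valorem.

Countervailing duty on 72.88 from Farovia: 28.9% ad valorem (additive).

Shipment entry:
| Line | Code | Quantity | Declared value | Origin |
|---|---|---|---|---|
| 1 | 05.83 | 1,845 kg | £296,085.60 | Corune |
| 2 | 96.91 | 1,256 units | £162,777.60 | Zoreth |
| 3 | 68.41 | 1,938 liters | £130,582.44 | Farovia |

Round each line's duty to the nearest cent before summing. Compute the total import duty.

Line 1 (05.83, Corune, 1,845 kg, £296,085.60):
Base rate for 05.83 is 19.5%.
Origin Corune is the FTA partner but 05.83 is not on the preference list; base rate stands.
Duty = £296,085.60 × 19.5% = £57,736.69.
Line 2 (96.91, Zoreth, 1,256 units, £162,777.60):
Base rate for 96.91 is 24.5%.
96.91 has an FTA preferential rate, but origin Zoreth is not Corune; base rate stands.
Duty = £162,777.60 × 24.5% = £39,880.51.
Line 3 (68.41, Farovia, 1,938 liters, £130,582.44):
Base rate for 68.41 is 13.5% + £1.51/liter.
68.41 has an FTA preferential rate, but origin Farovia is not Corune; base rate stands.
Additional duty on 68.41 from Farovia: +33.3%. Applied ad valorem rate: 13.5% + 33.3% = 46.8%.
Duty = £130,582.44 × 46.8% + 1,938 × £1.51 = £64,038.96.
Total = £57,736.69 + £39,880.51 + £64,038.96 = £161,656.16.

£161,656.16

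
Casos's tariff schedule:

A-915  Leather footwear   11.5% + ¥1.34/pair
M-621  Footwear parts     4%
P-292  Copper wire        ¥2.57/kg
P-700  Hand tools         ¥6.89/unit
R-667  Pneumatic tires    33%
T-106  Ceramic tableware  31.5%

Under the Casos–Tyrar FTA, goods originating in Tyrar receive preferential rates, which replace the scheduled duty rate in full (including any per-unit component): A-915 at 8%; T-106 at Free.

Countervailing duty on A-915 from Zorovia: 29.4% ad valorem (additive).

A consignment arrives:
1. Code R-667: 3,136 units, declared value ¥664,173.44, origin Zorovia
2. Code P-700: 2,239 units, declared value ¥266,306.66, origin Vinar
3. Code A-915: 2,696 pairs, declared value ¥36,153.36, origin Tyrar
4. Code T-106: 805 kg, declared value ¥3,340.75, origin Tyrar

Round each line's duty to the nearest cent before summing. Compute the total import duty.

Line 1 (R-667, Zorovia, 3,136 units, ¥664,173.44):
Base rate for R-667 is 33%.
Duty = ¥664,173.44 × 33% = ¥219,177.24.
Line 2 (P-700, Vinar, 2,239 units, ¥266,306.66):
Base rate for P-700 is ¥6.89/unit.
Duty = 2,239 × ¥6.89 = ¥15,426.71.
Line 3 (A-915, Tyrar, 2,696 pairs, ¥36,153.36):
Base rate for A-915 is 11.5% + ¥1.34/pair.
Origin Tyrar qualifies under the Casos–Tyrar agreement and A-915 is covered: preferential rate 8% applies instead.
The additional-duty order on A-915 targets Zorovia, not Tyrar; it does not apply.
Duty = ¥36,153.36 × 8% = ¥2,892.27.
Line 4 (T-106, Tyrar, 805 kg, ¥3,340.75):
Base rate for T-106 is 31.5%.
Origin Tyrar qualifies under the Casos–Tyrar agreement and T-106 is covered: preferential rate Free applies instead.
Duty = ¥3,340.75 × 0% = ¥0.00.
Total = ¥219,177.24 + ¥15,426.71 + ¥2,892.27 + ¥0.00 = ¥237,496.22.

¥237,496.22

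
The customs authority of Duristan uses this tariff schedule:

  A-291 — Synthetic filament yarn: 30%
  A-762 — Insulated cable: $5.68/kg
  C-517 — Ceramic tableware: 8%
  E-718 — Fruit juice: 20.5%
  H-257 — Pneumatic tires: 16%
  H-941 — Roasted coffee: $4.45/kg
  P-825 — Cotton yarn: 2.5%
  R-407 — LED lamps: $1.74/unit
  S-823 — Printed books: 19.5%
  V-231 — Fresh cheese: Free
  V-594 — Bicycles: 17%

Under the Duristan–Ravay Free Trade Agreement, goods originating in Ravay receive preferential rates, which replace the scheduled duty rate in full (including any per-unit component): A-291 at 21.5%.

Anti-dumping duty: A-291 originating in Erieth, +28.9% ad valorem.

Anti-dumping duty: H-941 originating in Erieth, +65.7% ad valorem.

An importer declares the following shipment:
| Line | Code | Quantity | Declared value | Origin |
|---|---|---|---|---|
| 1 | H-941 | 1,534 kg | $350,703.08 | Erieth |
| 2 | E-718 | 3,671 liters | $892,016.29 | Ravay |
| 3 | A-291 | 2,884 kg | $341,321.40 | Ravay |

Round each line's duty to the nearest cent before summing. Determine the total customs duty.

$493,485.66

Line 1 (H-941, Erieth, 1,534 kg, $350,703.08):
Base rate for H-941 is $4.45/kg.
Additional duty on H-941 from Erieth: +65.7% ad valorem. Applied ad valorem rate = 65.7%.
Duty = $350,703.08 × 65.7% + 1,534 × $4.45 = $237,238.22.
Line 2 (E-718, Ravay, 3,671 liters, $892,016.29):
Base rate for E-718 is 20.5%.
Origin Ravay is the FTA partner but E-718 is not on the preference list; base rate stands.
Duty = $892,016.29 × 20.5% = $182,863.34.
Line 3 (A-291, Ravay, 2,884 kg, $341,321.40):
Base rate for A-291 is 30%.
Origin Ravay qualifies under the Duristan–Ravay agreement and A-291 is covered: preferential rate 21.5% applies instead.
The additional-duty order on A-291 targets Erieth, not Ravay; it does not apply.
Duty = $341,321.40 × 21.5% = $73,384.10.
Total = $237,238.22 + $182,863.34 + $73,384.10 = $493,485.66.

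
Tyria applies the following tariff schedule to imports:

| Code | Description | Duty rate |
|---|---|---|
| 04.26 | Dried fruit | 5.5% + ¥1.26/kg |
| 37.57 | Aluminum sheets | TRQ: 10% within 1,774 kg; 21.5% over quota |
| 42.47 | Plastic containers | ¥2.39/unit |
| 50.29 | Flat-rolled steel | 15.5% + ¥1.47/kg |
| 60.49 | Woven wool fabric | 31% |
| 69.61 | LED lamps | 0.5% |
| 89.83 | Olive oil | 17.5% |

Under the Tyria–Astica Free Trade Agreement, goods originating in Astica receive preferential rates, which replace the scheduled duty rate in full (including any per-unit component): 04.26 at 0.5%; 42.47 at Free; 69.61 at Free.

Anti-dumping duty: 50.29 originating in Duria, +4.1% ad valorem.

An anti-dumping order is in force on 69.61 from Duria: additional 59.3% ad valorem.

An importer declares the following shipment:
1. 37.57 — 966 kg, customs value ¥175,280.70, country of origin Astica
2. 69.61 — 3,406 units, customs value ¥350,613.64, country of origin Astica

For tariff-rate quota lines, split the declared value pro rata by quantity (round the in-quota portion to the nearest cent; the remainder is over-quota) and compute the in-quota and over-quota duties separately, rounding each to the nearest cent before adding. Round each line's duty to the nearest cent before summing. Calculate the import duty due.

¥17,528.07

Line 1 (37.57, Astica, 966 kg, ¥175,280.70):
Code 37.57 is under a tariff-rate quota (threshold 1,774 kg). Quantity 966 kg is within the quota, so the in-quota rate 10% applies to the full value.
Duty = ¥175,280.70 × 10% = ¥17,528.07.
Line 2 (69.61, Astica, 3,406 units, ¥350,613.64):
Base rate for 69.61 is 0.5%.
Origin Astica qualifies under the Tyria–Astica agreement and 69.61 is covered: preferential rate Free applies instead.
The additional-duty order on 69.61 targets Duria, not Astica; it does not apply.
Duty = ¥350,613.64 × 0% = ¥0.00.
Total = ¥17,528.07 + ¥0.00 = ¥17,528.07.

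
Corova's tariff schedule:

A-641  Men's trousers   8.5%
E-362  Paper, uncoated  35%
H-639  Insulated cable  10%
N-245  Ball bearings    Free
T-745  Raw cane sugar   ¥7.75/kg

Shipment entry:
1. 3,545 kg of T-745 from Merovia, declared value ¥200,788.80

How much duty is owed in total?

¥27,473.75

Line 1 (T-745, Merovia, 3,545 kg, ¥200,788.80):
Base rate for T-745 is ¥7.75/kg.
Duty = 3,545 × ¥7.75 = ¥27,473.75.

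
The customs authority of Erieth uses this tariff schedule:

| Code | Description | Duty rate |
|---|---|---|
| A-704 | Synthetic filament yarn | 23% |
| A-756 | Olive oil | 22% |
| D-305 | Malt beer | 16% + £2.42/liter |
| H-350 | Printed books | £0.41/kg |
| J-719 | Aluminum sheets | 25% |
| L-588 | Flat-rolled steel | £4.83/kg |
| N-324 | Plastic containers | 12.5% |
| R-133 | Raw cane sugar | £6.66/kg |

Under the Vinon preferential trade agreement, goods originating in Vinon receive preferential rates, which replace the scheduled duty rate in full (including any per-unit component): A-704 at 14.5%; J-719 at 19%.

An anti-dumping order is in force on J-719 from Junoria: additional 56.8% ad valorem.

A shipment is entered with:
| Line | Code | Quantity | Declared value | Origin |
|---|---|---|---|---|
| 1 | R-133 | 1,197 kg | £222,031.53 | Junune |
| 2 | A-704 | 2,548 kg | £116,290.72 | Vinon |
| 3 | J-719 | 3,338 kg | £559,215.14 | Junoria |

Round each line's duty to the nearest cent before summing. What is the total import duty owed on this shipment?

£482,272.15

Line 1 (R-133, Junune, 1,197 kg, £222,031.53):
Base rate for R-133 is £6.66/kg.
Duty = 1,197 × £6.66 = £7,972.02.
Line 2 (A-704, Vinon, 2,548 kg, £116,290.72):
Base rate for A-704 is 23%.
Origin Vinon qualifies under the Erieth–Vinon agreement and A-704 is covered: preferential rate 14.5% applies instead.
Duty = £116,290.72 × 14.5% = £16,862.15.
Line 3 (J-719, Junoria, 3,338 kg, £559,215.14):
Base rate for J-719 is 25%.
J-719 has an FTA preferential rate, but origin Junoria is not Vinon; base rate stands.
Additional duty on J-719 from Junoria: +56.8%. Applied ad valorem rate: 25% + 56.8% = 81.8%.
Duty = £559,215.14 × 81.8% = £457,437.98.
Total = £7,972.02 + £16,862.15 + £457,437.98 = £482,272.15.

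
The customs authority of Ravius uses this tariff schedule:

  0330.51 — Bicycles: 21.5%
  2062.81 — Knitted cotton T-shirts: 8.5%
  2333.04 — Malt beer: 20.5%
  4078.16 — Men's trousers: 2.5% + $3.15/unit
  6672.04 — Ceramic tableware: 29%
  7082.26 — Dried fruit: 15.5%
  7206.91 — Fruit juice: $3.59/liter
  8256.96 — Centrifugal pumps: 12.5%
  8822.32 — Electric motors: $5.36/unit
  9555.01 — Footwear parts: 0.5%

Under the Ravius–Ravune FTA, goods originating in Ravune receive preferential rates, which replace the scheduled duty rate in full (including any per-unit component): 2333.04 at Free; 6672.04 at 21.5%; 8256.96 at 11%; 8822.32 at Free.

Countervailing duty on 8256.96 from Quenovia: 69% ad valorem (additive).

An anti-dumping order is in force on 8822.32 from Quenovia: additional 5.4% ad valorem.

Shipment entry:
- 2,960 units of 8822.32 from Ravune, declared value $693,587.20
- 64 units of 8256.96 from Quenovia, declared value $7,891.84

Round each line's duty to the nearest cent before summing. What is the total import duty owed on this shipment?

$6,431.85

Line 1 (8822.32, Ravune, 2,960 units, $693,587.20):
Base rate for 8822.32 is $5.36/unit.
Origin Ravune qualifies under the Ravius–Ravune agreement and 8822.32 is covered: preferential rate Free applies instead.
The additional-duty order on 8822.32 targets Quenovia, not Ravune; it does not apply.
Duty = $693,587.20 × 0% = $0.00.
Line 2 (8256.96, Quenovia, 64 units, $7,891.84):
Base rate for 8256.96 is 12.5%.
8256.96 has an FTA preferential rate, but origin Quenovia is not Ravune; base rate stands.
Additional duty on 8256.96 from Quenovia: +69%. Applied ad valorem rate: 12.5% + 69% = 81.5%.
Duty = $7,891.84 × 81.5% = $6,431.85.
Total = $0.00 + $6,431.85 = $6,431.85.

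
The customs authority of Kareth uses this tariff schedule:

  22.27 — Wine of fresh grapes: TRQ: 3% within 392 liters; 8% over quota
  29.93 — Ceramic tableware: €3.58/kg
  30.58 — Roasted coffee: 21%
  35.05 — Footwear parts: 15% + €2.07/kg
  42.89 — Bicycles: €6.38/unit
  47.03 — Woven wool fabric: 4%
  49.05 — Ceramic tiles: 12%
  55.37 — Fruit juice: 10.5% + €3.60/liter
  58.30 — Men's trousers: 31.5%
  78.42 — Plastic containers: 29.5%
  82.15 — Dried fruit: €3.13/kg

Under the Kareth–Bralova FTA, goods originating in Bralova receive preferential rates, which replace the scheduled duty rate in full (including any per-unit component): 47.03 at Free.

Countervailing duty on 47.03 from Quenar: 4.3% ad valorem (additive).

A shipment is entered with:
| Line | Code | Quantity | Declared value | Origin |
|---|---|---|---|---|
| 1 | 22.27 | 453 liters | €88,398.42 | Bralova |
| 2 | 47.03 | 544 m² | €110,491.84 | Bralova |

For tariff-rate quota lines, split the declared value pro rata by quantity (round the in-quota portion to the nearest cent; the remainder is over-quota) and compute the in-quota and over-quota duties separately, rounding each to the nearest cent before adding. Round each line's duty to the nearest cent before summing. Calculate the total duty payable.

Line 1 (22.27, Bralova, 453 liters, €88,398.42):
Code 22.27 is under a tariff-rate quota (threshold 392 liters). In-quota: 392 liters at 3%; over-quota: 61 liters at 8%.
Pro-rata value split: in-quota = €88,398.42 × 392/453 = €76,494.88; over-quota = €88,398.42 − €76,494.88 = €11,903.54.
In-quota duty = €76,494.88 × 3% = €2,294.85. Over-quota duty = €11,903.54 × 8% = €952.28.
Line duty = €2,294.85 + €952.28 = €3,247.13.
Line 2 (47.03, Bralova, 544 m², €110,491.84):
Base rate for 47.03 is 4%.
Origin Bralova qualifies under the Kareth–Bralova agreement and 47.03 is covered: preferential rate Free applies instead.
The additional-duty order on 47.03 targets Quenar, not Bralova; it does not apply.
Duty = €110,491.84 × 0% = €0.00.
Total = €3,247.13 + €0.00 = €3,247.13.

€3,247.13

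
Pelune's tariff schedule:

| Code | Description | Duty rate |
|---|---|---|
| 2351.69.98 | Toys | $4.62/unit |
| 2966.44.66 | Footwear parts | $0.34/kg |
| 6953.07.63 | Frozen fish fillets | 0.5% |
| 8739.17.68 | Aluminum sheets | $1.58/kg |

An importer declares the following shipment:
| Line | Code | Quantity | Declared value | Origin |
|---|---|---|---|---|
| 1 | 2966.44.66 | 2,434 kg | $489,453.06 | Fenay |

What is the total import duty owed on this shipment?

Line 1 (2966.44.66, Fenay, 2,434 kg, $489,453.06):
Base rate for 2966.44.66 is $0.34/kg.
Duty = 2,434 × $0.34 = $827.56.

$827.56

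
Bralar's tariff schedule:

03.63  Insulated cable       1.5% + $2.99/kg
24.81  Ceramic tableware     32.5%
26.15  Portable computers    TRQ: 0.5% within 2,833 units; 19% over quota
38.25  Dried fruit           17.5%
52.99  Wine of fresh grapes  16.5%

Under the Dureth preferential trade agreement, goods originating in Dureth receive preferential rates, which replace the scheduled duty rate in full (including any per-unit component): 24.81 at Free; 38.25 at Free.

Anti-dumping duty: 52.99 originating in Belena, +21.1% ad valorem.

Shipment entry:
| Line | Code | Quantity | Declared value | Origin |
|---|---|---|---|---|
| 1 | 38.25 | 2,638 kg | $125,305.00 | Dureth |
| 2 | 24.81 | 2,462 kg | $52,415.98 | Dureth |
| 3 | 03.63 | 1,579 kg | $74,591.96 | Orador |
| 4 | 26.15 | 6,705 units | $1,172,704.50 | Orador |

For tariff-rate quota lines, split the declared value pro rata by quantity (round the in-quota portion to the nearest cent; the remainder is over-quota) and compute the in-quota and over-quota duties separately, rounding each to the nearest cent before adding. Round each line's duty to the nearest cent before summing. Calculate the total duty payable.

$136,987.98

Line 1 (38.25, Dureth, 2,638 kg, $125,305.00):
Base rate for 38.25 is 17.5%.
Origin Dureth qualifies under the Bralar–Dureth agreement and 38.25 is covered: preferential rate Free applies instead.
Duty = $125,305.00 × 0% = $0.00.
Line 2 (24.81, Dureth, 2,462 kg, $52,415.98):
Base rate for 24.81 is 32.5%.
Origin Dureth qualifies under the Bralar–Dureth agreement and 24.81 is covered: preferential rate Free applies instead.
Duty = $52,415.98 × 0% = $0.00.
Line 3 (03.63, Orador, 1,579 kg, $74,591.96):
Base rate for 03.63 is 1.5% + $2.99/kg.
Duty = $74,591.96 × 1.5% + 1,579 × $2.99 = $5,840.09.
Line 4 (26.15, Orador, 6,705 units, $1,172,704.50):
Code 26.15 is under a tariff-rate quota (threshold 2,833 units). In-quota: 2,833 units at 0.5%; over-quota: 3,872 units at 19%.
Pro-rata value split: in-quota = $1,172,704.50 × 2,833/6,705 = $495,491.70; over-quota = $1,172,704.50 − $495,491.70 = $677,212.80.
In-quota duty = $495,491.70 × 0.5% = $2,477.46. Over-quota duty = $677,212.80 × 19% = $128,670.43.
Line duty = $2,477.46 + $128,670.43 = $131,147.89.
Total = $0.00 + $0.00 + $5,840.09 + $131,147.89 = $136,987.98.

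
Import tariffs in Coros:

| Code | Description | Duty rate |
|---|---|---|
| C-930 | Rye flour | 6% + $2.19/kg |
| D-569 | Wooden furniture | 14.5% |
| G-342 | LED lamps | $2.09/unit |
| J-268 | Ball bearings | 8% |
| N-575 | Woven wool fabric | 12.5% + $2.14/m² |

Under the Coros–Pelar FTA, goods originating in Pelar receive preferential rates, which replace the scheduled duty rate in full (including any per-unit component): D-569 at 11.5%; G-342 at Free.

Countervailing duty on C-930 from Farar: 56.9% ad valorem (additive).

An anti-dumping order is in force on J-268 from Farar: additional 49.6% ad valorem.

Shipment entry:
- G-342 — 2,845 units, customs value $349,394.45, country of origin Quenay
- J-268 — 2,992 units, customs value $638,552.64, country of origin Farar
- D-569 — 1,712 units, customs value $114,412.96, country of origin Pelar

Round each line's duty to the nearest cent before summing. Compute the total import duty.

Line 1 (G-342, Quenay, 2,845 units, $349,394.45):
Base rate for G-342 is $2.09/unit.
G-342 has an FTA preferential rate, but origin Quenay is not Pelar; base rate stands.
Duty = 2,845 × $2.09 = $5,946.05.
Line 2 (J-268, Farar, 2,992 units, $638,552.64):
Base rate for J-268 is 8%.
Additional duty on J-268 from Farar: +49.6%. Applied ad valorem rate: 8% + 49.6% = 57.6%.
Duty = $638,552.64 × 57.6% = $367,806.32.
Line 3 (D-569, Pelar, 1,712 units, $114,412.96):
Base rate for D-569 is 14.5%.
Origin Pelar qualifies under the Coros–Pelar agreement and D-569 is covered: preferential rate 11.5% applies instead.
Duty = $114,412.96 × 11.5% = $13,157.49.
Total = $5,946.05 + $367,806.32 + $13,157.49 = $386,909.86.

$386,909.86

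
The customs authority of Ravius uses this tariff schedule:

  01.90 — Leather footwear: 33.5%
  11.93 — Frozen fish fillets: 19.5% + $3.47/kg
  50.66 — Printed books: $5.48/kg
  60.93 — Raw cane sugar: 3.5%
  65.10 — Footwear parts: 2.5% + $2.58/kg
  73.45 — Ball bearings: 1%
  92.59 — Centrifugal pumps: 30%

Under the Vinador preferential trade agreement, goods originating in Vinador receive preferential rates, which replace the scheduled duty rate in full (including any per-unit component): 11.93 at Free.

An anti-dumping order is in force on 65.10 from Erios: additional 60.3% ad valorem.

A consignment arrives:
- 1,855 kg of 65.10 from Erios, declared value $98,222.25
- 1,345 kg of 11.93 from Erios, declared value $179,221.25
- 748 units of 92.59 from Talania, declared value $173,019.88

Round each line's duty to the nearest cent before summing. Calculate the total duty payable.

Line 1 (65.10, Erios, 1,855 kg, $98,222.25):
Base rate for 65.10 is 2.5% + $2.58/kg.
Additional duty on 65.10 from Erios: +60.3%. Applied ad valorem rate: 2.5% + 60.3% = 62.8%.
Duty = $98,222.25 × 62.8% + 1,855 × $2.58 = $66,469.47.
Line 2 (11.93, Erios, 1,345 kg, $179,221.25):
Base rate for 11.93 is 19.5% + $3.47/kg.
11.93 has an FTA preferential rate, but origin Erios is not Vinador; base rate stands.
Duty = $179,221.25 × 19.5% + 1,345 × $3.47 = $39,615.29.
Line 3 (92.59, Talania, 748 units, $173,019.88):
Base rate for 92.59 is 30%.
Duty = $173,019.88 × 30% = $51,905.96.
Total = $66,469.47 + $39,615.29 + $51,905.96 = $157,990.72.

$157,990.72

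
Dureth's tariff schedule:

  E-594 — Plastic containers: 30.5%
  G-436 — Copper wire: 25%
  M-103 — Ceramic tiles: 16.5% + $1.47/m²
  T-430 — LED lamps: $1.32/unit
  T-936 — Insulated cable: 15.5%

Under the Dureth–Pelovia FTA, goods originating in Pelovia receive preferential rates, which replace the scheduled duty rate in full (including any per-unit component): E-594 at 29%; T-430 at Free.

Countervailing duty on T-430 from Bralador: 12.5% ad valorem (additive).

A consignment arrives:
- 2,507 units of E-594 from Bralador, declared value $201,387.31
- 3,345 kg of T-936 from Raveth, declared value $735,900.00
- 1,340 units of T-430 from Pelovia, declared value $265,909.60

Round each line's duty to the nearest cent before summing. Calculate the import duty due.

$175,487.63

Line 1 (E-594, Bralador, 2,507 units, $201,387.31):
Base rate for E-594 is 30.5%.
E-594 has an FTA preferential rate, but origin Bralador is not Pelovia; base rate stands.
Duty = $201,387.31 × 30.5% = $61,423.13.
Line 2 (T-936, Raveth, 3,345 kg, $735,900.00):
Base rate for T-936 is 15.5%.
Duty = $735,900.00 × 15.5% = $114,064.50.
Line 3 (T-430, Pelovia, 1,340 units, $265,909.60):
Base rate for T-430 is $1.32/unit.
Origin Pelovia qualifies under the Dureth–Pelovia agreement and T-430 is covered: preferential rate Free applies instead.
The additional-duty order on T-430 targets Bralador, not Pelovia; it does not apply.
Duty = $265,909.60 × 0% = $0.00.
Total = $61,423.13 + $114,064.50 + $0.00 = $175,487.63.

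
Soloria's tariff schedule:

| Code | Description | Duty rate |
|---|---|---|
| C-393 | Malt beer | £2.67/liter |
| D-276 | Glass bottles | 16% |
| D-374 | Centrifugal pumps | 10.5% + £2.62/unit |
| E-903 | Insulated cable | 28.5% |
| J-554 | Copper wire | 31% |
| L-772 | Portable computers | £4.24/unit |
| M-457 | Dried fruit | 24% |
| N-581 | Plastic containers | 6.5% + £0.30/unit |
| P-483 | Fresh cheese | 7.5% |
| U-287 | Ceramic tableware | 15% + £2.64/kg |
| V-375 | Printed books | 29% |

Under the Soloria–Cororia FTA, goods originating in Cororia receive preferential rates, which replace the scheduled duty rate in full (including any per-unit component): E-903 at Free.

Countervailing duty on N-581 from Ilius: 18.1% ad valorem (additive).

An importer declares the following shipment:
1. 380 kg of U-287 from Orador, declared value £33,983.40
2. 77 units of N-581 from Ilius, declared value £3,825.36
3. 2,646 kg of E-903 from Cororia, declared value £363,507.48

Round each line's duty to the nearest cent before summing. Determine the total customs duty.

£7,064.85

Line 1 (U-287, Orador, 380 kg, £33,983.40):
Base rate for U-287 is 15% + £2.64/kg.
Duty = £33,983.40 × 15% + 380 × £2.64 = £6,100.71.
Line 2 (N-581, Ilius, 77 units, £3,825.36):
Base rate for N-581 is 6.5% + £0.30/unit.
Additional duty on N-581 from Ilius: +18.1%. Applied ad valorem rate: 6.5% + 18.1% = 24.6%.
Duty = £3,825.36 × 24.6% + 77 × £0.30 = £964.14.
Line 3 (E-903, Cororia, 2,646 kg, £363,507.48):
Base rate for E-903 is 28.5%.
Origin Cororia qualifies under the Soloria–Cororia agreement and E-903 is covered: preferential rate Free applies instead.
Duty = £363,507.48 × 0% = £0.00.
Total = £6,100.71 + £964.14 + £0.00 = £7,064.85.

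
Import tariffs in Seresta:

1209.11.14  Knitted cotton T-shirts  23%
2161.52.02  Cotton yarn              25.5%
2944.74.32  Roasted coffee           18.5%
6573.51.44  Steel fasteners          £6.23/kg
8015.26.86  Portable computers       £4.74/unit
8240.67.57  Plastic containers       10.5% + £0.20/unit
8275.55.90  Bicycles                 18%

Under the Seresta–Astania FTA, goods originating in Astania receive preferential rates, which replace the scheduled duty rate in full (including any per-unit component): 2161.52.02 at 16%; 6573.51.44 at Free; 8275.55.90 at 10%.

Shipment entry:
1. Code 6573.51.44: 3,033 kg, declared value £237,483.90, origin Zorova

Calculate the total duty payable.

Line 1 (6573.51.44, Zorova, 3,033 kg, £237,483.90):
Base rate for 6573.51.44 is £6.23/kg.
6573.51.44 has an FTA preferential rate, but origin Zorova is not Astania; base rate stands.
Duty = 3,033 × £6.23 = £18,895.59.

£18,895.59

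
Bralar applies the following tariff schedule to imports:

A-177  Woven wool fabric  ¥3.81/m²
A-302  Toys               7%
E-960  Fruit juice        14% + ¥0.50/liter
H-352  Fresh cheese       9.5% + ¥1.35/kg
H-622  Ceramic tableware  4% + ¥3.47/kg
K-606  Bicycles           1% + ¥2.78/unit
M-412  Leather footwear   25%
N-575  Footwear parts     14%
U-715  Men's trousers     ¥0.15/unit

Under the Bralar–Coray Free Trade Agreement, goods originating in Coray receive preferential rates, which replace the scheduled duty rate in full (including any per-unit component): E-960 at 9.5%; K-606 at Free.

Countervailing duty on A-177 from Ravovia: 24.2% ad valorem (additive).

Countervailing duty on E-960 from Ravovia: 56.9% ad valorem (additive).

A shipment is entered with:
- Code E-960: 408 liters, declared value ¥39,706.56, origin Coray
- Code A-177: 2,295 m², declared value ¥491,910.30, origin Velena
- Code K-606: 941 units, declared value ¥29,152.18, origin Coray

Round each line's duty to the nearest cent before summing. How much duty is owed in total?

Line 1 (E-960, Coray, 408 liters, ¥39,706.56):
Base rate for E-960 is 14% + ¥0.50/liter.
Origin Coray qualifies under the Bralar–Coray agreement and E-960 is covered: preferential rate 9.5% applies instead.
The additional-duty order on E-960 targets Ravovia, not Coray; it does not apply.
Duty = ¥39,706.56 × 9.5% = ¥3,772.12.
Line 2 (A-177, Velena, 2,295 m², ¥491,910.30):
Base rate for A-177 is ¥3.81/m².
The additional-duty order on A-177 targets Ravovia, not Velena; it does not apply.
Duty = 2,295 × ¥3.81 = ¥8,743.95.
Line 3 (K-606, Coray, 941 units, ¥29,152.18):
Base rate for K-606 is 1% + ¥2.78/unit.
Origin Coray qualifies under the Bralar–Coray agreement and K-606 is covered: preferential rate Free applies instead.
Duty = ¥29,152.18 × 0% = ¥0.00.
Total = ¥3,772.12 + ¥8,743.95 + ¥0.00 = ¥12,516.07.

¥12,516.07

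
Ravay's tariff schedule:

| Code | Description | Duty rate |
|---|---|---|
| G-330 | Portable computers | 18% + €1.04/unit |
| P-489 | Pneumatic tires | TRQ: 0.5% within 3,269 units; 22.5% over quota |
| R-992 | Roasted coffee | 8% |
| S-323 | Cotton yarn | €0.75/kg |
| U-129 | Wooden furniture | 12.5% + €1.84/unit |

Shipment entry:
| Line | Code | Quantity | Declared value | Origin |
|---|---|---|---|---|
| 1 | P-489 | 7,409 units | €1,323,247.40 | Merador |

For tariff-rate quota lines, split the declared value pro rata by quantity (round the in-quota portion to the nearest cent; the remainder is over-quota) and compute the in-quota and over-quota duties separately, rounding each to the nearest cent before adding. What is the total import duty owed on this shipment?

Line 1 (P-489, Merador, 7,409 units, €1,323,247.40):
Code P-489 is under a tariff-rate quota (threshold 3,269 units). In-quota: 3,269 units at 0.5%; over-quota: 4,140 units at 22.5%.
Pro-rata value split: in-quota = €1,323,247.40 × 3,269/7,409 = €583,843.40; over-quota = €1,323,247.40 − €583,843.40 = €739,404.00.
In-quota duty = €583,843.40 × 0.5% = €2,919.22. Over-quota duty = €739,404.00 × 22.5% = €166,365.90.
Line duty = €2,919.22 + €166,365.90 = €169,285.12.

€169,285.12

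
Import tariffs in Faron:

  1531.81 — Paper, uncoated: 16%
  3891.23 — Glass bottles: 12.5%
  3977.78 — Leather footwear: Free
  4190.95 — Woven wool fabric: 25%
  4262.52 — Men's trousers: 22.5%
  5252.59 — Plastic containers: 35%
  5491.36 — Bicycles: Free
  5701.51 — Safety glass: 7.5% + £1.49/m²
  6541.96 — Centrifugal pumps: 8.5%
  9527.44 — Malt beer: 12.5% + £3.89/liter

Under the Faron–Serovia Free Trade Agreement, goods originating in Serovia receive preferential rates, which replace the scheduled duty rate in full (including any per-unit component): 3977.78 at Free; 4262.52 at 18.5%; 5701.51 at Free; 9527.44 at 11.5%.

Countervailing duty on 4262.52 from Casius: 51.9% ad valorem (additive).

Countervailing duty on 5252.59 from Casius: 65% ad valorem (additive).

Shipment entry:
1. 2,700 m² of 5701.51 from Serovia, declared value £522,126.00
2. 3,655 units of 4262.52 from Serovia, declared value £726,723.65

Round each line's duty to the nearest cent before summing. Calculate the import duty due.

£134,443.88

Line 1 (5701.51, Serovia, 2,700 m², £522,126.00):
Base rate for 5701.51 is 7.5% + £1.49/m².
Origin Serovia qualifies under the Faron–Serovia agreement and 5701.51 is covered: preferential rate Free applies instead.
Duty = £522,126.00 × 0% = £0.00.
Line 2 (4262.52, Serovia, 3,655 units, £726,723.65):
Base rate for 4262.52 is 22.5%.
Origin Serovia qualifies under the Faron–Serovia agreement and 4262.52 is covered: preferential rate 18.5% applies instead.
The additional-duty order on 4262.52 targets Casius, not Serovia; it does not apply.
Duty = £726,723.65 × 18.5% = £134,443.88.
Total = £0.00 + £134,443.88 = £134,443.88.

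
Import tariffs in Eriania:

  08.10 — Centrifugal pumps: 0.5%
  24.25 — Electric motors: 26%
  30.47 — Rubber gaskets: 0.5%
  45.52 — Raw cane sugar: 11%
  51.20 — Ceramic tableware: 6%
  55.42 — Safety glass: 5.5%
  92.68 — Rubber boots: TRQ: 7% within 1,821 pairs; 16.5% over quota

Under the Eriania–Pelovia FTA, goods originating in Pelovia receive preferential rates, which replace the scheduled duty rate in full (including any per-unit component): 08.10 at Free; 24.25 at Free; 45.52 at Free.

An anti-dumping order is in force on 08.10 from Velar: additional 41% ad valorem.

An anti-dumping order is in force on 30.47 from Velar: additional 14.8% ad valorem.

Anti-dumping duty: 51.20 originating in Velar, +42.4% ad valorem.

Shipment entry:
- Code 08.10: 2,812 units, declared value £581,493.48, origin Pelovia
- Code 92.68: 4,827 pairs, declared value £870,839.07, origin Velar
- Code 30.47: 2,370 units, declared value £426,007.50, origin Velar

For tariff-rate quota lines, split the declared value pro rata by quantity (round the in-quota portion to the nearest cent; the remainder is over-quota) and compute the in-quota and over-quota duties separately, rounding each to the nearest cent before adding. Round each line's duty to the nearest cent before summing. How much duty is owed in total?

Line 1 (08.10, Pelovia, 2,812 units, £581,493.48):
Base rate for 08.10 is 0.5%.
Origin Pelovia qualifies under the Eriania–Pelovia agreement and 08.10 is covered: preferential rate Free applies instead.
The additional-duty order on 08.10 targets Velar, not Pelovia; it does not apply.
Duty = £581,493.48 × 0% = £0.00.
Line 2 (92.68, Velar, 4,827 pairs, £870,839.07):
Code 92.68 is under a tariff-rate quota (threshold 1,821 pairs). In-quota: 1,821 pairs at 7%; over-quota: 3,006 pairs at 16.5%.
Pro-rata value split: in-quota = £870,839.07 × 1,821/4,827 = £328,526.61; over-quota = £870,839.07 − £328,526.61 = £542,312.46.
In-quota duty = £328,526.61 × 7% = £22,996.86. Over-quota duty = £542,312.46 × 16.5% = £89,481.56.
Line duty = £22,996.86 + £89,481.56 = £112,478.42.
Line 3 (30.47, Velar, 2,370 units, £426,007.50):
Base rate for 30.47 is 0.5%.
Additional duty on 30.47 from Velar: +14.8%. Applied ad valorem rate: 0.5% + 14.8% = 15.3%.
Duty = £426,007.50 × 15.3% = £65,179.15.
Total = £0.00 + £112,478.42 + £65,179.15 = £177,657.57.

£177,657.57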